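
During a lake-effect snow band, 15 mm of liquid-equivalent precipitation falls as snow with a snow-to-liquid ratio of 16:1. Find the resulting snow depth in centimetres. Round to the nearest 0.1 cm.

snow depth ≈ 24.0 cm

Snow depth = liquid × ratio = 15 mm × 16 = 240 mm = 24.0 cm.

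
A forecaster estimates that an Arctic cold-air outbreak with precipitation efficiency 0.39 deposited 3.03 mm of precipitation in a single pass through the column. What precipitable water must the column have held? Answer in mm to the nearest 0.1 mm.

PW = precipitation / ε = 3.03 / 0.39 = 7.8 mm.

PW ≈ 7.8 mm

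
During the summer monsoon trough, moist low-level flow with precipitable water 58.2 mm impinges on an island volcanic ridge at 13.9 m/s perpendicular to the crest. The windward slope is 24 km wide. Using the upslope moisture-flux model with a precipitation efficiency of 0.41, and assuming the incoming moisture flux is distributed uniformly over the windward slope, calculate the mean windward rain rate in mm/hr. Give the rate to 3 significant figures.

R ≈ 49.8 mm/hr

Incoming column moisture flux per unit ridge length: F = V × PW = 13.9 × 58.2 = 808.98 mm·m/s.
Spread over the 24 km slope with efficiency ε = 0.41: R = ε·F/W = 0.41 × 808.98 / 24000 m = 1.382e-02 mm/s.
R = 1.382e-02 × 3600 = 49.8 mm/hr.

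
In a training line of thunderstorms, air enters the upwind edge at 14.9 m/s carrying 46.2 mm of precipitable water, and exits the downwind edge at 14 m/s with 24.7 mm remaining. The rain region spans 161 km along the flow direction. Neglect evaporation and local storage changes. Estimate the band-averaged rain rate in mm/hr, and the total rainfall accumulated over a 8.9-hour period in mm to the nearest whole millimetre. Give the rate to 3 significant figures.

R ≈ 7.66 mm/hr; total ≈ 68 mm

Column moisture flux per unit crosswind length is F = V × PW.
Inflow: F_in = 14.9 × 46.2 = 688.38 mm·m/s
Outflow: F_out = 14 × 24.7 = 345.8 mm·m/s
Steady-state rate R = (F_in − F_out)/L = (688.38 − 345.8) / 161000 m = 2.128e-03 mm/s.
R = 2.128e-03 × 3600 = 7.66 mm/hr.
Over 8.9 h: total = 7.66 × 8.9 = 68.174 ≈ 68 mm.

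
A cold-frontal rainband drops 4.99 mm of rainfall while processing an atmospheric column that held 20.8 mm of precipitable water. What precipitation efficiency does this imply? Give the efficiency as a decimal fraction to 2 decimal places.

ε = rainfall / PW = 4.99 / 20.8 = 0.24.

ε ≈ 0.24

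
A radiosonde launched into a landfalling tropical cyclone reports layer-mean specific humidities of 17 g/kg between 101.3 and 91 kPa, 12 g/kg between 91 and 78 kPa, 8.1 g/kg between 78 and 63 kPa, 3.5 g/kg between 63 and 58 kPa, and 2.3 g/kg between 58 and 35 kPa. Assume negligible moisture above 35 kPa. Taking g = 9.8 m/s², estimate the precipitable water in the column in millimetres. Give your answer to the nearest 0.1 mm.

PW ≈ 53.4 mm

Precipitable water is the column-integrated vapour mass per unit area: PW = (1/g) Σ q̄ Δp, with q in kg/kg and Δp in Pa (1 kg/m² of water = 1 mm).
Layer 101.3–91 kPa: Δp = 103 hPa = 10300 Pa, q̄ = 0.017 kg/kg → 0.017 × 10300 / 9.8 = 17.87 mm
Layer 91–78 kPa: Δp = 130 hPa = 13000 Pa, q̄ = 0.012 kg/kg → 0.012 × 13000 / 9.8 = 15.92 mm
Layer 78–63 kPa: Δp = 150 hPa = 15000 Pa, q̄ = 0.0081 kg/kg → 0.0081 × 15000 / 9.8 = 12.40 mm
Layer 63–58 kPa: Δp = 50 hPa = 5000 Pa, q̄ = 0.0035 kg/kg → 0.0035 × 5000 / 9.8 = 1.79 mm
Layer 58–35 kPa: Δp = 230 hPa = 23000 Pa, q̄ = 0.0023 kg/kg → 0.0023 × 23000 / 9.8 = 5.40 mm
PW = 17.87 + 15.92 + 12.40 + 1.79 + 5.40 = 53.38 ≈ 53.4 mm.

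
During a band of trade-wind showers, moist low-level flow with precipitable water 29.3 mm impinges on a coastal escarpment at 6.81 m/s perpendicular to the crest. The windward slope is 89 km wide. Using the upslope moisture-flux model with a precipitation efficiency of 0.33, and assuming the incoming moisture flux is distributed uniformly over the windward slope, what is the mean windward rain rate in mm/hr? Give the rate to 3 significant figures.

Incoming column moisture flux per unit ridge length: F = V × PW = 6.81 × 29.3 = 199.533 mm·m/s.
Spread over the 89 km slope with efficiency ε = 0.33: R = ε·F/W = 0.33 × 199.533 / 89000 m = 7.398e-04 mm/s.
R = 7.398e-04 × 3600 = 2.66 mm/hr.

R ≈ 2.66 mm/hr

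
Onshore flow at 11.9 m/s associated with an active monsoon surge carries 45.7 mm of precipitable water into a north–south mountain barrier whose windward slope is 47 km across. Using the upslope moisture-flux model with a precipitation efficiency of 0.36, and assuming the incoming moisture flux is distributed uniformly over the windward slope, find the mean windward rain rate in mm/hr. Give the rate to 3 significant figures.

Incoming column moisture flux per unit ridge length: F = V × PW = 11.9 × 45.7 = 543.83 mm·m/s.
Spread over the 47 km slope with efficiency ε = 0.36: R = ε·F/W = 0.36 × 543.83 / 47000 m = 4.166e-03 mm/s.
R = 4.166e-03 × 3600 = 15.0 mm/hr.

R ≈ 15.0 mm/hr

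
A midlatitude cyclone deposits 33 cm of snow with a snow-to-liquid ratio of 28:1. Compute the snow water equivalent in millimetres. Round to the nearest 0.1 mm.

SWE = snow depth / ratio = 33 cm / 28 = 1.179 cm = 11.8 mm.

SWE ≈ 11.8 mm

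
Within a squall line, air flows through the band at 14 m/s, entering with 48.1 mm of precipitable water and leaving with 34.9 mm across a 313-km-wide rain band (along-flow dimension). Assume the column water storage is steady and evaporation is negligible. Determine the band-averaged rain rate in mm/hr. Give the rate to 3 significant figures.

Column moisture flux per unit crosswind length is F = V × PW.
Inflow: F_in = 14 × 48.1 = 673.4 mm·m/s
Outflow: F_out = 14 × 34.9 = 488.6 mm·m/s
Steady-state rate R = (F_in − F_out)/L = (673.4 − 488.6) / 313000 m = 5.904e-04 mm/s.
R = 5.904e-04 × 3600 = 2.13 mm/hr.

R ≈ 2.13 mm/hr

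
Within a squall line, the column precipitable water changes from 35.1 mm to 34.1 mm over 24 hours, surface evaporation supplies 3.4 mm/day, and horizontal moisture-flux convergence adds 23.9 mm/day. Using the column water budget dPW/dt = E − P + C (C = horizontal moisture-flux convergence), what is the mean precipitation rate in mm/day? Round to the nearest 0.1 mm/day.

P ≈ 28.3 mm/day

dPW/dt = (34.1 − 35.1) mm / (24/24 day) = -1.000 mm/day.
P = E + C − dPW/dt = 3.4 + (23.9) − (-1.000) = 28.3 mm/day.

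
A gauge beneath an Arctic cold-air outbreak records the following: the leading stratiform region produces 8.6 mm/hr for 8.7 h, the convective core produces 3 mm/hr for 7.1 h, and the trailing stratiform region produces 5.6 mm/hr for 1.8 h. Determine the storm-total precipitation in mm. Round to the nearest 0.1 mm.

total ≈ 106.2 mm

Total = Σ Rᵢ Δtᵢ = 8.6 × 8.7 + 3 × 7.1 + 5.6 × 1.8
      = 74.82 + 21.3 + 10.08 = 106.2 mm.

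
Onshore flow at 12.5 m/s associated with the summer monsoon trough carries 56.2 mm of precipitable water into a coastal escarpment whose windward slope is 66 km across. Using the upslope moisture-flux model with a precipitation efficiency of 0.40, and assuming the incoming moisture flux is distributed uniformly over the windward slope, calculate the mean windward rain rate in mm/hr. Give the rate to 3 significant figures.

Incoming column moisture flux per unit ridge length: F = V × PW = 12.5 × 56.2 = 702.5 mm·m/s.
Spread over the 66 km slope with efficiency ε = 0.40: R = ε·F/W = 0.40 × 702.5 / 66000 m = 4.258e-03 mm/s.
R = 4.258e-03 × 3600 = 15.3 mm/hr.

R ≈ 15.3 mm/hr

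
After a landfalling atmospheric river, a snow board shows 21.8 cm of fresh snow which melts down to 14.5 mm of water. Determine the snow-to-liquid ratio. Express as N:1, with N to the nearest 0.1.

ratio ≈ 15.0

Ratio = snow depth / SWE = 218 mm / 14.5 mm = 15.0, i.e. 15.0:1.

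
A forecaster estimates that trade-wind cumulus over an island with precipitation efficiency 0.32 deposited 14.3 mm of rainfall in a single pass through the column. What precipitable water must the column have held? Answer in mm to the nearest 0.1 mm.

PW ≈ 44.7 mm

PW = rainfall / ε = 14.3 / 0.32 = 44.7 mm.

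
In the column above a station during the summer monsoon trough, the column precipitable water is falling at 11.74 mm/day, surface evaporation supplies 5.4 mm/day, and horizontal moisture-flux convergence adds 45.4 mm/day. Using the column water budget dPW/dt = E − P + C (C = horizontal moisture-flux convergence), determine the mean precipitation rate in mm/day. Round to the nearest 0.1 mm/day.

dPW/dt = -11.74 mm/day.
P = E + C − dPW/dt = 5.4 + (45.4) − (-11.74) = 62.5 mm/day.

P ≈ 62.5 mm/day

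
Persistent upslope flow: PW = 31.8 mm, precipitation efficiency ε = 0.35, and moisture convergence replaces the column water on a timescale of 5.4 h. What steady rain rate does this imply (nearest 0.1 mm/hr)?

R ≈ 2.1 mm/hr

Each overturning extracts ε × PW = 0.35 × 31.8 = 11.13 mm.
Rate = ε·PW / τ = 11.13 / 5.4 h = 2.1 mm/hr.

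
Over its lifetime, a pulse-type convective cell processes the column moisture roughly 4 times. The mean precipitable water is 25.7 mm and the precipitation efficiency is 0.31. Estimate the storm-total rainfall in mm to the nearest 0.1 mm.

Each cycle deposits ε × PW = 0.31 × 25.7 = 7.967 mm.
Over 4 cycles: 4 × 7.967 = 31.9 mm.

rainfall ≈ 31.9 mm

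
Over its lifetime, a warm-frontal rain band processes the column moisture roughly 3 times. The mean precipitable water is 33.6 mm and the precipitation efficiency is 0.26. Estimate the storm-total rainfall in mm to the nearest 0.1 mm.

rainfall ≈ 26.2 mm

Each cycle deposits ε × PW = 0.26 × 33.6 = 8.736 mm.
Over 3 cycles: 3 × 8.736 = 26.2 mm.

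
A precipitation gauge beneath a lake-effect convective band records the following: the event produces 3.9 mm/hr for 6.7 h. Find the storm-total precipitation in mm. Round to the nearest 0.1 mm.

Total = Σ Rᵢ Δtᵢ = 3.9 × 6.7
      = 26.13 = 26.1 mm.

total ≈ 26.1 mm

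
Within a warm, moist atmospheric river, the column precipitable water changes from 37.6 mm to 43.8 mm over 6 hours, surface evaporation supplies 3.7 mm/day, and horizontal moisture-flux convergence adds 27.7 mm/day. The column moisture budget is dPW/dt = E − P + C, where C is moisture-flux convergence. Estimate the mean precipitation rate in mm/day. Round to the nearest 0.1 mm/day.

P ≈ 6.6 mm/day

dPW/dt = (43.8 − 37.6) mm / (6/24 day) = +24.800 mm/day.
P = E + C − dPW/dt = 3.7 + (27.7) − (+24.800) = 6.6 mm/day.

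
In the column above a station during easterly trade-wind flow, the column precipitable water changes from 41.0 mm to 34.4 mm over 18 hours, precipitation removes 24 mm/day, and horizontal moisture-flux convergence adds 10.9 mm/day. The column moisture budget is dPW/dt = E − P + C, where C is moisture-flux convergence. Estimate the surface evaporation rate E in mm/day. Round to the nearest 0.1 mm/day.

dPW/dt = (34.4 − 41.0) mm / (18/24 day) = -8.800 mm/day.
E = dPW/dt + P − C = (-8.800) + 24 − (10.9) = 4.3 mm/day.

E ≈ 4.3 mm/day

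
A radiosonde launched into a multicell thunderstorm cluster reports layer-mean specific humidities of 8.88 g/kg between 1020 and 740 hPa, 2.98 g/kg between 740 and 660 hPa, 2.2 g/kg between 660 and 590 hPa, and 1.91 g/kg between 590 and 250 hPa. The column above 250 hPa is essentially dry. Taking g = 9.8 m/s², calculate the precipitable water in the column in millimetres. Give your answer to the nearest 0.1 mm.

PW ≈ 36.0 mm

Precipitable water is the column-integrated vapour mass per unit area: PW = (1/g) Σ q̄ Δp, with q in kg/kg and Δp in Pa (1 kg/m² of water = 1 mm).
Layer 1020–740 hPa: Δp = 280 hPa = 28000 Pa, q̄ = 0.00888 kg/kg → 0.00888 × 28000 / 9.8 = 25.37 mm
Layer 740–660 hPa: Δp = 80 hPa = 8000 Pa, q̄ = 0.00298 kg/kg → 0.00298 × 8000 / 9.8 = 2.43 mm
Layer 660–590 hPa: Δp = 70 hPa = 7000 Pa, q̄ = 0.0022 kg/kg → 0.0022 × 7000 / 9.8 = 1.57 mm
Layer 590–250 hPa: Δp = 340 hPa = 34000 Pa, q̄ = 0.00191 kg/kg → 0.00191 × 34000 / 9.8 = 6.63 mm
PW = 25.37 + 2.43 + 1.57 + 6.63 = 36.00 ≈ 36.0 mm.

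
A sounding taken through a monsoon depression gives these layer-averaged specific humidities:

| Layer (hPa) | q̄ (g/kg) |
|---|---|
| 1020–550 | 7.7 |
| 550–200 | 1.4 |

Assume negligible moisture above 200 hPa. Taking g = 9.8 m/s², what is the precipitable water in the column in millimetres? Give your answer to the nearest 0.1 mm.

Precipitable water is the column-integrated vapour mass per unit area: PW = (1/g) Σ q̄ Δp, with q in kg/kg and Δp in Pa (1 kg/m² of water = 1 mm).
Layer 1020–550 hPa: Δp = 470 hPa = 47000 Pa, q̄ = 0.0077 kg/kg → 0.0077 × 47000 / 9.8 = 36.93 mm
Layer 550–200 hPa: Δp = 350 hPa = 35000 Pa, q̄ = 0.0014 kg/kg → 0.0014 × 35000 / 9.8 = 5.00 mm
PW = 36.93 + 5.00 = 41.93 ≈ 41.9 mm.

PW ≈ 41.9 mm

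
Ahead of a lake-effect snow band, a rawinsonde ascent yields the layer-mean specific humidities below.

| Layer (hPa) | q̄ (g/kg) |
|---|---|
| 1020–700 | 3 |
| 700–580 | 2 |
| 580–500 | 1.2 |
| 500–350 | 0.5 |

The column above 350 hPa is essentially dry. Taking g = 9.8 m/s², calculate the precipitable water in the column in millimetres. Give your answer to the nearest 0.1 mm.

Precipitable water is the column-integrated vapour mass per unit area: PW = (1/g) Σ q̄ Δp, with q in kg/kg and Δp in Pa (1 kg/m² of water = 1 mm).
Layer 1020–700 hPa: Δp = 320 hPa = 32000 Pa, q̄ = 0.003 kg/kg → 0.003 × 32000 / 9.8 = 9.80 mm
Layer 700–580 hPa: Δp = 120 hPa = 12000 Pa, q̄ = 0.002 kg/kg → 0.002 × 12000 / 9.8 = 2.45 mm
Layer 580–500 hPa: Δp = 80 hPa = 8000 Pa, q̄ = 0.0012 kg/kg → 0.0012 × 8000 / 9.8 = 0.98 mm
Layer 500–350 hPa: Δp = 150 hPa = 15000 Pa, q̄ = 0.0005 kg/kg → 0.0005 × 15000 / 9.8 = 0.77 mm
PW = 9.80 + 2.45 + 0.98 + 0.77 = 14.00 ≈ 14.0 mm.

PW ≈ 14.0 mm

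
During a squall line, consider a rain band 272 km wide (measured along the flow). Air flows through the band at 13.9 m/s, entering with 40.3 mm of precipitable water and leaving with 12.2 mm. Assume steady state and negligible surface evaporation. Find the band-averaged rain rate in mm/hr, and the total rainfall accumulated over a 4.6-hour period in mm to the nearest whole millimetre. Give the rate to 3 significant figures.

Column moisture flux per unit crosswind length is F = V × PW.
Inflow: F_in = 13.9 × 40.3 = 560.17 mm·m/s
Outflow: F_out = 13.9 × 12.2 = 169.58 mm·m/s
Steady-state rate R = (F_in − F_out)/L = (560.17 − 169.58) / 272000 m = 1.436e-03 mm/s.
R = 1.436e-03 × 3600 = 5.17 mm/hr.
Over 4.6 h: total = 5.17 × 4.6 = 23.782 ≈ 24 mm.

R ≈ 5.17 mm/hr; total ≈ 24 mm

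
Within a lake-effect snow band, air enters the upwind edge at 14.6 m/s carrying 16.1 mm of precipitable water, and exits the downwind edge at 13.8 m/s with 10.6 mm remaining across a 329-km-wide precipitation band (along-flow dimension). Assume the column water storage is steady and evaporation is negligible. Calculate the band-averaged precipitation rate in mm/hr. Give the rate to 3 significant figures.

R ≈ 0.971 mm/hr

Column moisture flux per unit crosswind length is F = V × PW.
Inflow: F_in = 14.6 × 16.1 = 235.06 mm·m/s
Outflow: F_out = 13.8 × 10.6 = 146.28 mm·m/s
Steady-state rate R = (F_in − F_out)/L = (235.06 − 146.28) / 329000 m = 2.698e-04 mm/s.
R = 2.698e-04 × 3600 = 0.971 mm/hr.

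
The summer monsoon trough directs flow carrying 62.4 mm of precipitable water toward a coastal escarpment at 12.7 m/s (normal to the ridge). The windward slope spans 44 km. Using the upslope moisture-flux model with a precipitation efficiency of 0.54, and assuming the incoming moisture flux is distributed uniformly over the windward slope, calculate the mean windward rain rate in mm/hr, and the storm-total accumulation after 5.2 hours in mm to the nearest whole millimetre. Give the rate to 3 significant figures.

Incoming column moisture flux per unit ridge length: F = V × PW = 12.7 × 62.4 = 792.48 mm·m/s.
Spread over the 44 km slope with efficiency ε = 0.54: R = ε·F/W = 0.54 × 792.48 / 44000 m = 9.726e-03 mm/s.
R = 9.726e-03 × 3600 = 35.0 mm/hr.
Over 5.2 h: total = 35.0 × 5.2 = 182 mm.

R ≈ 35.0 mm/hr; total ≈ 182 mm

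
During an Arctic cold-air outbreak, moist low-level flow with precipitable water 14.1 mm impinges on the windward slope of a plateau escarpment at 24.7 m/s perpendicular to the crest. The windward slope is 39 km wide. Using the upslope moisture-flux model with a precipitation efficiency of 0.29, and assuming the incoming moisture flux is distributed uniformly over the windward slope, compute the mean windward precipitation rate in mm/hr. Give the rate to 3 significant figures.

R ≈ 9.32 mm/hr

Incoming column moisture flux per unit ridge length: F = V × PW = 24.7 × 14.1 = 348.27 mm·m/s.
Spread over the 39 km slope with efficiency ε = 0.29: R = ε·F/W = 0.29 × 348.27 / 39000 m = 2.590e-03 mm/s.
R = 2.590e-03 × 3600 = 9.32 mm/hr.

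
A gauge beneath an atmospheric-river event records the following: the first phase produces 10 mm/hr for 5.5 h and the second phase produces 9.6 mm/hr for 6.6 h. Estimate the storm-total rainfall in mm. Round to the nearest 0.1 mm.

Total = Σ Rᵢ Δtᵢ = 10 × 5.5 + 9.6 × 6.6
      = 55 + 63.36 = 118.4 mm.

total ≈ 118.4 mm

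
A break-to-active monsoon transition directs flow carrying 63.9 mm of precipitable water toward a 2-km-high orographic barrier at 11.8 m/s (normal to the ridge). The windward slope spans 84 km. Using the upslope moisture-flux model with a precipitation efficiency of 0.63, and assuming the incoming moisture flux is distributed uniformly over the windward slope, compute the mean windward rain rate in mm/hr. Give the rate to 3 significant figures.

R ≈ 20.4 mm/hr

Incoming column moisture flux per unit ridge length: F = V × PW = 11.8 × 63.9 = 754.02 mm·m/s.
Spread over the 84 km slope with efficiency ε = 0.63: R = ε·F/W = 0.63 × 754.02 / 84000 m = 5.655e-03 mm/s.
R = 5.655e-03 × 3600 = 20.4 mm/hr.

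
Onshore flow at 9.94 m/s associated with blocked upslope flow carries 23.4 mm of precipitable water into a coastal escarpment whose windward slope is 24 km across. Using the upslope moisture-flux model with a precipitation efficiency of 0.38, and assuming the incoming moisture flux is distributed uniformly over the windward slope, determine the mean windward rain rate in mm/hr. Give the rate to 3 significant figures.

Incoming column moisture flux per unit ridge length: F = V × PW = 9.94 × 23.4 = 232.596 mm·m/s.
Spread over the 24 km slope with efficiency ε = 0.38: R = ε·F/W = 0.38 × 232.596 / 24000 m = 3.683e-03 mm/s.
R = 3.683e-03 × 3600 = 13.3 mm/hr.

R ≈ 13.3 mm/hr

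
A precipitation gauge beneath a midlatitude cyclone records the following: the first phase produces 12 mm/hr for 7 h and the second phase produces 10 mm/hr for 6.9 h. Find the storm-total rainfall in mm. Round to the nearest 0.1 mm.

Total = Σ Rᵢ Δtᵢ = 12 × 7 + 10 × 6.9
      = 84 + 69 = 153.0 mm.

total ≈ 153.0 mm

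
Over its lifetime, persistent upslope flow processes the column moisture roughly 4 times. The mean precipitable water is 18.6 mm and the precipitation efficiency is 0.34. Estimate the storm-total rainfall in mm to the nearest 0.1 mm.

Each cycle deposits ε × PW = 0.34 × 18.6 = 6.324 mm.
Over 4 cycles: 4 × 6.324 = 25.3 mm.

rainfall ≈ 25.3 mm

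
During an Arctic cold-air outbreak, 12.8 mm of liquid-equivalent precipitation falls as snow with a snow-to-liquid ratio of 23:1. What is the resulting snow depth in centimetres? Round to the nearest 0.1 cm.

snow depth ≈ 29.4 cm

Snow depth = liquid × ratio = 12.8 mm × 23 = 294.4 mm = 29.4 cm.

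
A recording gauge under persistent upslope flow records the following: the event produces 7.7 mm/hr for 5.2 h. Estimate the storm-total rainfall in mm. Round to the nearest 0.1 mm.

Total = Σ Rᵢ Δtᵢ = 7.7 × 5.2
      = 40.04 = 40.0 mm.

total ≈ 40.0 mm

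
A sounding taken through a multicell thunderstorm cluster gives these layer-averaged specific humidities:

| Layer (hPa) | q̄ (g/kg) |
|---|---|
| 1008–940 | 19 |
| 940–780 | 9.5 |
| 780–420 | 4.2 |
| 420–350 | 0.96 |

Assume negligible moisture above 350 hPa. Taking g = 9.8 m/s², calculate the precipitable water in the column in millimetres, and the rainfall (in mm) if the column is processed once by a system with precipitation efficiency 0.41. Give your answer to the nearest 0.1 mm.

Precipitable water is the column-integrated vapour mass per unit area: PW = (1/g) Σ q̄ Δp, with q in kg/kg and Δp in Pa (1 kg/m² of water = 1 mm).
Layer 1008–940 hPa: Δp = 68 hPa = 6800 Pa, q̄ = 0.019 kg/kg → 0.019 × 6800 / 9.8 = 13.18 mm
Layer 940–780 hPa: Δp = 160 hPa = 16000 Pa, q̄ = 0.0095 kg/kg → 0.0095 × 16000 / 9.8 = 15.51 mm
Layer 780–420 hPa: Δp = 360 hPa = 36000 Pa, q̄ = 0.0042 kg/kg → 0.0042 × 36000 / 9.8 = 15.43 mm
Layer 420–350 hPa: Δp = 70 hPa = 7000 Pa, q̄ = 0.00096 kg/kg → 0.00096 × 7000 / 9.8 = 0.69 mm
PW = 13.18 + 15.51 + 15.43 + 0.69 = 44.81 ≈ 44.8 mm.
Rainfall = ε × PW = 0.41 × 44.8 = 18.4 mm.

PW ≈ 44.8 mm; rainfall ≈ 18.4 mm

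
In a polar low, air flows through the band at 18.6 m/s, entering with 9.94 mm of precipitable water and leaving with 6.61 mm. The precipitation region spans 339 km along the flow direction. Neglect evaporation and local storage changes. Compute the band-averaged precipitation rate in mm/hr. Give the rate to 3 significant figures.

Column moisture flux per unit crosswind length is F = V × PW.
Inflow: F_in = 18.6 × 9.94 = 184.884 mm·m/s
Outflow: F_out = 18.6 × 6.61 = 122.946 mm·m/s
Steady-state rate R = (F_in − F_out)/L = (184.884 − 122.946) / 339000 m = 1.827e-04 mm/s.
R = 1.827e-04 × 3600 = 0.658 mm/hr.

R ≈ 0.658 mm/hr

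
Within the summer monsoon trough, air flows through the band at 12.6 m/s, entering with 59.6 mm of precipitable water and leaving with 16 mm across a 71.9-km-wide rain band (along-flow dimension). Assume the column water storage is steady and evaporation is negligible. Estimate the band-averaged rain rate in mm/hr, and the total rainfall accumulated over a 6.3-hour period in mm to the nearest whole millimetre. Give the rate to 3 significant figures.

R ≈ 27.5 mm/hr; total ≈ 173 mm

Column moisture flux per unit crosswind length is F = V × PW.
Inflow: F_in = 12.6 × 59.6 = 750.96 mm·m/s
Outflow: F_out = 12.6 × 16 = 201.6 mm·m/s
Steady-state rate R = (F_in − F_out)/L = (750.96 − 201.6) / 71900 m = 7.641e-03 mm/s.
R = 7.641e-03 × 3600 = 27.5 mm/hr.
Over 6.3 h: total = 27.5 × 6.3 = 173.25 ≈ 173 mm.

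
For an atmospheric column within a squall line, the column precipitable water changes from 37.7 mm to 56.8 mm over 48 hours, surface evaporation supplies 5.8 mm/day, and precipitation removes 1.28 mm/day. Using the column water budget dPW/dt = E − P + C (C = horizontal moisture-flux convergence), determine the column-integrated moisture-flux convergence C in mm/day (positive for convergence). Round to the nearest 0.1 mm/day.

C ≈ 5.0 mm/day

dPW/dt = (56.8 − 37.7) mm / (48/24 day) = +9.550 mm/day.
C = dPW/dt − E + P = (+9.550) − 5.8 + 1.28 = 5.0 mm/day.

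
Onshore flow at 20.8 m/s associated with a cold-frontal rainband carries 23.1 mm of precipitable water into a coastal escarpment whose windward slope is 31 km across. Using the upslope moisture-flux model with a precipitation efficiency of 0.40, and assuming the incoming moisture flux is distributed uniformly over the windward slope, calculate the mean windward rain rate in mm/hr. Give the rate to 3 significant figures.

R ≈ 22.3 mm/hr

Incoming column moisture flux per unit ridge length: F = V × PW = 20.8 × 23.1 = 480.48 mm·m/s.
Spread over the 31 km slope with efficiency ε = 0.40: R = ε·F/W = 0.40 × 480.48 / 31000 m = 6.200e-03 mm/s.
R = 6.200e-03 × 3600 = 22.3 mm/hr.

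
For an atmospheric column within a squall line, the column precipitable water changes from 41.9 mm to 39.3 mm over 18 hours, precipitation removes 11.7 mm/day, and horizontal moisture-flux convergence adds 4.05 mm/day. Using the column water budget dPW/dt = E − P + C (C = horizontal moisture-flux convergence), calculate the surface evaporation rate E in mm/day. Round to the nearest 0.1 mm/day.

E ≈ 4.2 mm/day

dPW/dt = (39.3 − 41.9) mm / (18/24 day) = -3.467 mm/day.
E = dPW/dt + P − C = (-3.467) + 11.7 − (4.05) = 4.2 mm/day.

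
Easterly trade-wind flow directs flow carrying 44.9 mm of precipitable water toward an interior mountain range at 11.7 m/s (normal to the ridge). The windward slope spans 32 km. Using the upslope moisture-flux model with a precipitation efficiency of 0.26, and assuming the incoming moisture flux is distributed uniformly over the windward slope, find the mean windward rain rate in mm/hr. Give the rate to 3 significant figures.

R ≈ 15.4 mm/hr

Incoming column moisture flux per unit ridge length: F = V × PW = 11.7 × 44.9 = 525.33 mm·m/s.
Spread over the 32 km slope with efficiency ε = 0.26: R = ε·F/W = 0.26 × 525.33 / 32000 m = 4.268e-03 mm/s.
R = 4.268e-03 × 3600 = 15.4 mm/hr.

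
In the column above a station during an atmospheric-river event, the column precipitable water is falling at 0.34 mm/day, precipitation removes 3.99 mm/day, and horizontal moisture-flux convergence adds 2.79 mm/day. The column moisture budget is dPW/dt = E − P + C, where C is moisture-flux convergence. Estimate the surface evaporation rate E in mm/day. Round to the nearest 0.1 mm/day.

dPW/dt = -0.34 mm/day.
E = dPW/dt + P − C = (-0.34) + 3.99 − (2.79) = 0.9 mm/day.

E ≈ 0.9 mm/day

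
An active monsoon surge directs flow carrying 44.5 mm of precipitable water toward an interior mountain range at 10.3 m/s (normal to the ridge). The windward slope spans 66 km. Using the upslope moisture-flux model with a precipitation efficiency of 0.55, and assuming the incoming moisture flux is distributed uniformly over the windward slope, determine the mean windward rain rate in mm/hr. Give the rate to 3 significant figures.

Incoming column moisture flux per unit ridge length: F = V × PW = 10.3 × 44.5 = 458.35 mm·m/s.
Spread over the 66 km slope with efficiency ε = 0.55: R = ε·F/W = 0.55 × 458.35 / 66000 m = 3.820e-03 mm/s.
R = 3.820e-03 × 3600 = 13.8 mm/hr.

R ≈ 13.8 mm/hr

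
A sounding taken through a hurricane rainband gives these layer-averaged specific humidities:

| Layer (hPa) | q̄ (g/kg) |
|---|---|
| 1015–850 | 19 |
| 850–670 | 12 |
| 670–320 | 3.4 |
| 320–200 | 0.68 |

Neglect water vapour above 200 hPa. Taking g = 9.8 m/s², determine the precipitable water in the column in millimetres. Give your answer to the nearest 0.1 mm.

PW ≈ 67.0 mm

Precipitable water is the column-integrated vapour mass per unit area: PW = (1/g) Σ q̄ Δp, with q in kg/kg and Δp in Pa (1 kg/m² of water = 1 mm).
Layer 1015–850 hPa: Δp = 165 hPa = 16500 Pa, q̄ = 0.019 kg/kg → 0.019 × 16500 / 9.8 = 31.99 mm
Layer 850–670 hPa: Δp = 180 hPa = 18000 Pa, q̄ = 0.012 kg/kg → 0.012 × 18000 / 9.8 = 22.04 mm
Layer 670–320 hPa: Δp = 350 hPa = 35000 Pa, q̄ = 0.0034 kg/kg → 0.0034 × 35000 / 9.8 = 12.14 mm
Layer 320–200 hPa: Δp = 120 hPa = 12000 Pa, q̄ = 0.00068 kg/kg → 0.00068 × 12000 / 9.8 = 0.83 mm
PW = 31.99 + 22.04 + 12.14 + 0.83 = 67.00 ≈ 67.0 mm.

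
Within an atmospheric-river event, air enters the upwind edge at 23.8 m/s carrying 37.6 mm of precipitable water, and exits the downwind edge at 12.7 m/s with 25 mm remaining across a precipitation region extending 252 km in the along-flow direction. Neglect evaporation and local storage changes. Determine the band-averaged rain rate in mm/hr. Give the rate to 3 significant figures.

R ≈ 8.25 mm/hr

Column moisture flux per unit crosswind length is F = V × PW.
Inflow: F_in = 23.8 × 37.6 = 894.88 mm·m/s
Outflow: F_out = 12.7 × 25 = 317.5 mm·m/s
Steady-state rate R = (F_in − F_out)/L = (894.88 − 317.5) / 252000 m = 2.291e-03 mm/s.
R = 2.291e-03 × 3600 = 8.25 mm/hr.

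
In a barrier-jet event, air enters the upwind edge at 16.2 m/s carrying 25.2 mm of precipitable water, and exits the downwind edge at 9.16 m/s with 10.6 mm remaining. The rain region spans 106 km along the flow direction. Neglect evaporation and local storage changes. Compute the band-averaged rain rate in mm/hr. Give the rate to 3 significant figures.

R ≈ 10.6 mm/hr

Column moisture flux per unit crosswind length is F = V × PW.
Inflow: F_in = 16.2 × 25.2 = 408.24 mm·m/s
Outflow: F_out = 9.16 × 10.6 = 97.096 mm·m/s
Steady-state rate R = (F_in − F_out)/L = (408.24 − 97.096) / 106000 m = 2.935e-03 mm/s.
R = 2.935e-03 × 3600 = 10.6 mm/hr.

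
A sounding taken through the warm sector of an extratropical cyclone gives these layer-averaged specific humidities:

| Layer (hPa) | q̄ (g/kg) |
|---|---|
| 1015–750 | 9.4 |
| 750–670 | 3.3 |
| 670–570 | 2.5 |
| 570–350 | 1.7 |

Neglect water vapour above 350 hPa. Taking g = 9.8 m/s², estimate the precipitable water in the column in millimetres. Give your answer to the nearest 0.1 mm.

PW ≈ 34.5 mm

Precipitable water is the column-integrated vapour mass per unit area: PW = (1/g) Σ q̄ Δp, with q in kg/kg and Δp in Pa (1 kg/m² of water = 1 mm).
Layer 1015–750 hPa: Δp = 265 hPa = 26500 Pa, q̄ = 0.0094 kg/kg → 0.0094 × 26500 / 9.8 = 25.42 mm
Layer 750–670 hPa: Δp = 80 hPa = 8000 Pa, q̄ = 0.0033 kg/kg → 0.0033 × 8000 / 9.8 = 2.69 mm
Layer 670–570 hPa: Δp = 100 hPa = 10000 Pa, q̄ = 0.0025 kg/kg → 0.0025 × 10000 / 9.8 = 2.55 mm
Layer 570–350 hPa: Δp = 220 hPa = 22000 Pa, q̄ = 0.0017 kg/kg → 0.0017 × 22000 / 9.8 = 3.82 mm
PW = 25.42 + 2.69 + 2.55 + 3.82 = 34.48 ≈ 34.5 mm.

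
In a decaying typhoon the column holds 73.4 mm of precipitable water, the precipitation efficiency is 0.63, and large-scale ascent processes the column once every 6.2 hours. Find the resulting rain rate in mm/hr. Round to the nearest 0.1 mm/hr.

Each overturning extracts ε × PW = 0.63 × 73.4 = 46.242 mm.
Rate = ε·PW / τ = 46.242 / 6.2 h = 7.5 mm/hr.

R ≈ 7.5 mm/hr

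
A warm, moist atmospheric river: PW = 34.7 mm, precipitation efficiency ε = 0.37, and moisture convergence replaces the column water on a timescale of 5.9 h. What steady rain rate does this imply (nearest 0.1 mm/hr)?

Each overturning extracts ε × PW = 0.37 × 34.7 = 12.839 mm.
Rate = ε·PW / τ = 12.839 / 5.9 h = 2.2 mm/hr.

R ≈ 2.2 mm/hr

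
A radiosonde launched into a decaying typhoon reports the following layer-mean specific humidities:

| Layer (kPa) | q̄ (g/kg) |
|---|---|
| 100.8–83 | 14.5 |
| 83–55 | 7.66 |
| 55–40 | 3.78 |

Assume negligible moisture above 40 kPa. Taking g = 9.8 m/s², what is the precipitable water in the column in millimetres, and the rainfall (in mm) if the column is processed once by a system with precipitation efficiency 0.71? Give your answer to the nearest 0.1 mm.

Precipitable water is the column-integrated vapour mass per unit area: PW = (1/g) Σ q̄ Δp, with q in kg/kg and Δp in Pa (1 kg/m² of water = 1 mm).
Layer 100.8–83 kPa: Δp = 178 hPa = 17800 Pa, q̄ = 0.0145 kg/kg → 0.0145 × 17800 / 9.8 = 26.34 mm
Layer 83–55 kPa: Δp = 280 hPa = 28000 Pa, q̄ = 0.00766 kg/kg → 0.00766 × 28000 / 9.8 = 21.89 mm
Layer 55–40 kPa: Δp = 150 hPa = 15000 Pa, q̄ = 0.00378 kg/kg → 0.00378 × 15000 / 9.8 = 5.79 mm
PW = 26.34 + 21.89 + 5.79 = 54.02 ≈ 54.0 mm.
Rainfall = ε × PW = 0.71 × 54.0 = 38.3 mm.

PW ≈ 54.0 mm; rainfall ≈ 38.3 mm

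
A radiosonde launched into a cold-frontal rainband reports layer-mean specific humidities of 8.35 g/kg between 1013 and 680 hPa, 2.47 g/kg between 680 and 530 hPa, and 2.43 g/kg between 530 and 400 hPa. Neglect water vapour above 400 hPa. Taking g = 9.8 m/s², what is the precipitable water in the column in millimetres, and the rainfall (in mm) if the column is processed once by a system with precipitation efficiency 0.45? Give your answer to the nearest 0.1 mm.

Precipitable water is the column-integrated vapour mass per unit area: PW = (1/g) Σ q̄ Δp, with q in kg/kg and Δp in Pa (1 kg/m² of water = 1 mm).
Layer 1013–680 hPa: Δp = 333 hPa = 33300 Pa, q̄ = 0.00835 kg/kg → 0.00835 × 33300 / 9.8 = 28.37 mm
Layer 680–530 hPa: Δp = 150 hPa = 15000 Pa, q̄ = 0.00247 kg/kg → 0.00247 × 15000 / 9.8 = 3.78 mm
Layer 530–400 hPa: Δp = 130 hPa = 13000 Pa, q̄ = 0.00243 kg/kg → 0.00243 × 13000 / 9.8 = 3.22 mm
PW = 28.37 + 3.78 + 3.22 = 35.37 ≈ 35.4 mm.
Rainfall = ε × PW = 0.45 × 35.4 = 15.9 mm.

PW ≈ 35.4 mm; rainfall ≈ 15.9 mm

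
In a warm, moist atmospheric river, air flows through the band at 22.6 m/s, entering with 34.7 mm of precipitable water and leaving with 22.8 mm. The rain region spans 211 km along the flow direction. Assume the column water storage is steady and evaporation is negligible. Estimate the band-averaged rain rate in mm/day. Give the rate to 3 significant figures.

R ≈ 110 mm/day

Column moisture flux per unit crosswind length is F = V × PW.
Inflow: F_in = 22.6 × 34.7 = 784.22 mm·m/s
Outflow: F_out = 22.6 × 22.8 = 515.28 mm·m/s
Steady-state rate R = (F_in − F_out)/L = (784.22 − 515.28) / 211000 m = 1.275e-03 mm/s.
R = 1.275e-03 × 3600 × 24 = 110 mm/day.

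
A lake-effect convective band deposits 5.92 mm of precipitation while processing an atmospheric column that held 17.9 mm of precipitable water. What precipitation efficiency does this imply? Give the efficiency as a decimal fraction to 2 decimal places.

ε = precipitation / PW = 5.92 / 17.9 = 0.33.

ε ≈ 0.33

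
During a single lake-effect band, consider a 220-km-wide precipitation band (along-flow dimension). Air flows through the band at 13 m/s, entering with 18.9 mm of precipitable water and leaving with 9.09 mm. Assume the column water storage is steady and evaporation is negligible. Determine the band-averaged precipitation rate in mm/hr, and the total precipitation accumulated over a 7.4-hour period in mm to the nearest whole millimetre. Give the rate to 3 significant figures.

R ≈ 2.09 mm/hr; total ≈ 15 mm

Column moisture flux per unit crosswind length is F = V × PW.
Inflow: F_in = 13 × 18.9 = 245.7 mm·m/s
Outflow: F_out = 13 × 9.09 = 118.17 mm·m/s
Steady-state rate R = (F_in − F_out)/L = (245.7 − 118.17) / 220000 m = 5.797e-04 mm/s.
R = 5.797e-04 × 3600 = 2.09 mm/hr.
Over 7.4 h: total = 2.09 × 7.4 = 15.466 ≈ 15 mm.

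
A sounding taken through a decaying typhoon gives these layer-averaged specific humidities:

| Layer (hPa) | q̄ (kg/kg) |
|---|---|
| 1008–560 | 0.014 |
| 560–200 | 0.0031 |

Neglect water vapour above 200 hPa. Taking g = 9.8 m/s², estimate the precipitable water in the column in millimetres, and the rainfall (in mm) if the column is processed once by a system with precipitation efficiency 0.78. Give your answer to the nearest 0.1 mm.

Precipitable water is the column-integrated vapour mass per unit area: PW = (1/g) Σ q̄ Δp, with q in kg/kg and Δp in Pa (1 kg/m² of water = 1 mm).
Layer 1008–560 hPa: Δp = 448 hPa = 44800 Pa, q̄ = 0.014 kg/kg → 0.014 × 44800 / 9.8 = 64.00 mm
Layer 560–200 hPa: Δp = 360 hPa = 36000 Pa, q̄ = 0.0031 kg/kg → 0.0031 × 36000 / 9.8 = 11.39 mm
PW = 64.00 + 11.39 = 75.39 ≈ 75.4 mm.
Rainfall = ε × PW = 0.78 × 75.4 = 58.8 mm.

PW ≈ 75.4 mm; rainfall ≈ 58.8 mm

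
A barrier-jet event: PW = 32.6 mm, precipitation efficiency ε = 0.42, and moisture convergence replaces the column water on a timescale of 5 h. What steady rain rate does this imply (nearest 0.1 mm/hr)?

Each overturning extracts ε × PW = 0.42 × 32.6 = 13.692 mm.
Rate = ε·PW / τ = 13.692 / 5 h = 2.7 mm/hr.

R ≈ 2.7 mm/hr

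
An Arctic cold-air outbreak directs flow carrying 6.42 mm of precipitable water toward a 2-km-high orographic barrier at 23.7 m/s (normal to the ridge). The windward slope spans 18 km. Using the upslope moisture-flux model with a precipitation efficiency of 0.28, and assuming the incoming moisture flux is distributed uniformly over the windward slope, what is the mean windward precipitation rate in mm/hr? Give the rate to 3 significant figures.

Incoming column moisture flux per unit ridge length: F = V × PW = 23.7 × 6.42 = 152.154 mm·m/s.
Spread over the 18 km slope with efficiency ε = 0.28: R = ε·F/W = 0.28 × 152.154 / 18000 m = 2.367e-03 mm/s.
R = 2.367e-03 × 3600 = 8.52 mm/hr.

R ≈ 8.52 mm/hr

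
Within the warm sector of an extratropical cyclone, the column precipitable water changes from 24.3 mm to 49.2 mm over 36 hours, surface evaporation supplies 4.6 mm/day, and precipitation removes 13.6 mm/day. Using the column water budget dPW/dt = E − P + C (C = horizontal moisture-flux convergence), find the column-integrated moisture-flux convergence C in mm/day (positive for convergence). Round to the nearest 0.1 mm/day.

dPW/dt = (49.2 − 24.3) mm / (36/24 day) = +16.600 mm/day.
C = dPW/dt − E + P = (+16.600) − 4.6 + 13.6 = 25.6 mm/day.

C ≈ 25.6 mm/day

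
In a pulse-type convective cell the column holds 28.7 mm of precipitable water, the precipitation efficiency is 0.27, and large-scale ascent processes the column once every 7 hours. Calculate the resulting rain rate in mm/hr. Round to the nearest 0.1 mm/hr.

Each overturning extracts ε × PW = 0.27 × 28.7 = 7.749 mm.
Rate = ε·PW / τ = 7.749 / 7 h = 1.1 mm/hr.

R ≈ 1.1 mm/hr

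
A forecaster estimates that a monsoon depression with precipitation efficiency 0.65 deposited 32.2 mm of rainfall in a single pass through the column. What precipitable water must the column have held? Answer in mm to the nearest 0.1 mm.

PW = rainfall / ε = 32.2 / 0.65 = 49.5 mm.

PW ≈ 49.5 mm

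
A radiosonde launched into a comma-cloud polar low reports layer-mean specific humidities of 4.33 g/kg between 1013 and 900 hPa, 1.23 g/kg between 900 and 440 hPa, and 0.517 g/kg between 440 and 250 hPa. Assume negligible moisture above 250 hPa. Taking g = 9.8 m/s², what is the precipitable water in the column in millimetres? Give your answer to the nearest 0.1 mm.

Precipitable water is the column-integrated vapour mass per unit area: PW = (1/g) Σ q̄ Δp, with q in kg/kg and Δp in Pa (1 kg/m² of water = 1 mm).
Layer 1013–900 hPa: Δp = 113 hPa = 11300 Pa, q̄ = 0.00433 kg/kg → 0.00433 × 11300 / 9.8 = 4.99 mm
Layer 900–440 hPa: Δp = 460 hPa = 46000 Pa, q̄ = 0.00123 kg/kg → 0.00123 × 46000 / 9.8 = 5.77 mm
Layer 440–250 hPa: Δp = 190 hPa = 19000 Pa, q̄ = 0.000517 kg/kg → 0.000517 × 19000 / 9.8 = 1.00 mm
PW = 4.99 + 5.77 + 1.00 = 11.76 ≈ 11.8 mm.

PW ≈ 11.8 mm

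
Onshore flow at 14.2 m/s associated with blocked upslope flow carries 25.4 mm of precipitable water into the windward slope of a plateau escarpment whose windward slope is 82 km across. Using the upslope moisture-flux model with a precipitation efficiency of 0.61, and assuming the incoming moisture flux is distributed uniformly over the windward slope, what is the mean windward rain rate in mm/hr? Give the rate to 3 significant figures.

Incoming column moisture flux per unit ridge length: F = V × PW = 14.2 × 25.4 = 360.68 mm·m/s.
Spread over the 82 km slope with efficiency ε = 0.61: R = ε·F/W = 0.61 × 360.68 / 82000 m = 2.683e-03 mm/s.
R = 2.683e-03 × 3600 = 9.66 mm/hr.

R ≈ 9.66 mm/hr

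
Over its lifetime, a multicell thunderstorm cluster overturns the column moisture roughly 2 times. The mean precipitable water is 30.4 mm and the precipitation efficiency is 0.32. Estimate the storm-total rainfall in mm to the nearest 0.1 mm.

rainfall ≈ 19.5 mm

Each cycle deposits ε × PW = 0.32 × 30.4 = 9.728 mm.
Over 2 cycles: 2 × 9.728 = 19.5 mm.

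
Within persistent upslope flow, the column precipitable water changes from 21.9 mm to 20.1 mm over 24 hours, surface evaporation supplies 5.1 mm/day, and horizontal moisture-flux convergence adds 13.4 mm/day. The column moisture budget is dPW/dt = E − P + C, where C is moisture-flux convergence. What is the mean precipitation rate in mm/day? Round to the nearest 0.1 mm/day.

dPW/dt = (20.1 − 21.9) mm / (24/24 day) = -1.800 mm/day.
P = E + C − dPW/dt = 5.1 + (13.4) − (-1.800) = 20.3 mm/day.

P ≈ 20.3 mm/day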